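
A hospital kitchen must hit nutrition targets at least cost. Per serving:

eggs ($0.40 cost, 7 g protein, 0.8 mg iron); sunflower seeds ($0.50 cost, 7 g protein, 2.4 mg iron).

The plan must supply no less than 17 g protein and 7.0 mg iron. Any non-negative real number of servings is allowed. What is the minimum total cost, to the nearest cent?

Two binding constraints pin down two serving amounts, so the optimal mix uses at most two foods. The candidates are each food alone (scaled to the tighter of protein/iron) and each pair with both constraints tight.
eggs only: max(17/7, 7.0/0.8) = 8.75 servings → $3.50.
sunflower seeds only: max(17/7, 7.0/2.4) = 2.917 servings → $1.46.
eggs + sunflower seeds with both targets exact would need a negative amount; discard.
So the least-cost plan costs $1.46.

$1.46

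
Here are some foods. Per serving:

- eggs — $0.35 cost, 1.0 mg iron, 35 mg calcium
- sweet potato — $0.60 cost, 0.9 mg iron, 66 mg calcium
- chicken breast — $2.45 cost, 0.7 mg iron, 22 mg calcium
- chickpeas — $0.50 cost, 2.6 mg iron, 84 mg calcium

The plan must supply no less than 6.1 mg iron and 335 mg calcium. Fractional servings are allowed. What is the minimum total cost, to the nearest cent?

eggs only: max(6.1/1.0, 335/35) = 9.571 servings → $3.35.
sweet potato only: max(6.1/0.9, 335/66) = 6.778 servings → $4.07.
chicken breast only: max(6.1/0.7, 335/22) = 15.23 servings → $37.31.
chickpeas only: max(6.1/2.6, 335/84) = 3.988 servings → $1.99.
eggs + sweet potato with both tight: 2.93 servings and 3.522 servings → $3.14.
eggs + chicken breast: intersection lies outside the first quadrant.
eggs + chickpeas: the both-tight solution has a negative serving — not a feasible corner.
sweet potato + chicken breast with both tight: 3.799 servings and 3.83 servings → $11.66.
sweet potato + chickpeas with both tight: 3.735 servings and 1.053 servings → $2.77.
chicken breast + chickpeas: the both-tight solution has a negative serving — not a feasible corner.
So the least-cost plan costs $1.99.

$1.99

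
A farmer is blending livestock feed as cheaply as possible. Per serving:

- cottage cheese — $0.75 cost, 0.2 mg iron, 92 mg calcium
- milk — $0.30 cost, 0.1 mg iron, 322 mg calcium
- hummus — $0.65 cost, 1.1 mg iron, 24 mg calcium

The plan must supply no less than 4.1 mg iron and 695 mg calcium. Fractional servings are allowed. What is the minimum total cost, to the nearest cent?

An LP optimum is at a vertex; with two nutrient constraints at most two foods are used. Check each candidate.
cottage cheese only: max(4.1/0.2, 695/92) = 20.5 servings → $15.38.
milk only: max(4.1/0.1, 695/322) = 41 servings → $12.30.
hummus only: max(4.1/1.1, 695/24) = 28.96 servings → $18.82.
cottage cheese + milk: the both-tight solution has a negative serving — not a feasible corner.
cottage cheese + hummus with both tight: 6.91 servings and 2.471 servings → $6.79.
milk + hummus with both tight: 1.893 servings and 3.555 servings → $2.88.
Cheapest feasible corner: $2.88.

$2.88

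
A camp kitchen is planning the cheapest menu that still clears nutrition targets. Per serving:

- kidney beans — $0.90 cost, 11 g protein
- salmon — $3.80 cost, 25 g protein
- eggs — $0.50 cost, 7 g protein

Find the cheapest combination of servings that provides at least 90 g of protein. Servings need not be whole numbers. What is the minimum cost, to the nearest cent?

Cost per g of protein: eggs $0.0714, kidney beans $0.0818, salmon $0.1520.
With no serving limits, use only eggs: 90 g / 7 g = 12.86 servings × $0.50 = $6.43.

$6.43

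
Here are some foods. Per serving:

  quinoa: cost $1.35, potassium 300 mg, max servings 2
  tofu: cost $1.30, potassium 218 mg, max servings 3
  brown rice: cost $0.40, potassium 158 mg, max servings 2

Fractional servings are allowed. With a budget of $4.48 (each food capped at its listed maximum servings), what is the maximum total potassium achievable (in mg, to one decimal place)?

1080.3 mg

Potassium per dollar: brown rice 395, quinoa 222.2, tofu 167.7.
Take 2 servings of brown rice: spends $0.80, +316.0 mg potassium (running total 316.0 mg).
Take 2 servings of quinoa: spends $2.70, +600.0 mg potassium (running total 916.0 mg).
Take 0.7538 servings of tofu: spends $0.98, +164.3 mg potassium (running total 1080.3 mg).
Greedy by best ratio exhausts the cost allowance optimally: 1080.3 mg.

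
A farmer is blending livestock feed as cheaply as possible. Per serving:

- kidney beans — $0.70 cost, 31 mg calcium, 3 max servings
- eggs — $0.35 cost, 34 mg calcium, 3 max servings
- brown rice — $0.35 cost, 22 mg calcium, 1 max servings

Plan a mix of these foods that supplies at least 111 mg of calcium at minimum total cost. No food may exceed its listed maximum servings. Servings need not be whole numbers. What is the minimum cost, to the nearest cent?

$1.19

Cost per mg of calcium: eggs $0.0103, brown rice $0.0159, kidney beans $0.0226.
Take 3 servings of eggs: +102.0 mg calcium for $1.05 (total $1.05, still need 9.0 mg).
Take 0.4091 servings of brown rice: +9.0 mg calcium for $0.14 (total $1.19, still need 0.0 mg).
Filling from the cheapest source first is optimal under one linear minimum: $1.19.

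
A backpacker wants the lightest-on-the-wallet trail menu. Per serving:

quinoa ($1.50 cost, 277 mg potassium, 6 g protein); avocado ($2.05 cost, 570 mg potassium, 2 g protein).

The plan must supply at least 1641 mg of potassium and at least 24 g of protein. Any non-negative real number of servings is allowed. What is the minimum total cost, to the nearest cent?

$7.73

A basic optimal solution has at most two foods positive. Try each food alone and each pair with both targets met exactly.
quinoa only: max(1641/277, 24/6) = 5.924 servings → $8.89.
avocado only: max(1641/570, 24/2) = 12 servings → $24.60.
quinoa + avocado with both tight: 3.628 servings and 1.116 servings → $7.73.
The minimum over all feasible corners is $7.73.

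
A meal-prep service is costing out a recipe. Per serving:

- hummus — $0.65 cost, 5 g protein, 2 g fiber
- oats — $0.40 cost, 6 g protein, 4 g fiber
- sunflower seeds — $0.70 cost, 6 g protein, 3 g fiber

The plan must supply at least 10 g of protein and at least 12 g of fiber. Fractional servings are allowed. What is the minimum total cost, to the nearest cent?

hummus only: max(10/5, 12/2) = 6 servings → $3.90.
oats only: max(10/6, 12/4) = 3 servings → $1.20.
sunflower seeds only: max(10/6, 12/3) = 4 servings → $2.80.
hummus + oats with both targets exact would need a negative amount; discard.
hummus + sunflower seeds: intersection lies outside the first quadrant.
oats + sunflower seeds: the both-tight solution has a negative serving — not a feasible corner.
Cheapest feasible corner: $1.20.

$1.20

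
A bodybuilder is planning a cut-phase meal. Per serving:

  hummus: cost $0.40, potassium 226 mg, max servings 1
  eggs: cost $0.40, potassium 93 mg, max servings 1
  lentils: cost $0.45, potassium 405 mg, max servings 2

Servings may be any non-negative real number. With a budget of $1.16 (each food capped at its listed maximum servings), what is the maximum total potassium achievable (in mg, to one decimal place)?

956.9 mg

Potassium per dollar: lentils 900, hummus 565, eggs 232.5.
Take 2 servings of lentils: spends $0.90, +810.0 mg potassium (running total 810.0 mg).
Take 0.65 servings of hummus: spends $0.26, +146.9 mg potassium (running total 956.9 mg).
Greedy by best ratio exhausts the cost allowance optimally: 956.9 mg.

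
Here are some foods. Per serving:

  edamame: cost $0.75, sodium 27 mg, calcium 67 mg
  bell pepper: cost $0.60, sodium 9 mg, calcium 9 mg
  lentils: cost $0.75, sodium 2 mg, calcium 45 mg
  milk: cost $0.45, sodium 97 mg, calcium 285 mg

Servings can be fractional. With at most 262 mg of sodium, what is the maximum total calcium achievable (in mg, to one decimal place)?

5895.0 mg

Calcium per mg sodium: lentils 22.5, milk 2.938, edamame 2.481, bell pepper 1.
With no serving limits, spend the whole sodium allowance on lentils: 262 mg / 2 mg × 45 mg = 5895.0 mg.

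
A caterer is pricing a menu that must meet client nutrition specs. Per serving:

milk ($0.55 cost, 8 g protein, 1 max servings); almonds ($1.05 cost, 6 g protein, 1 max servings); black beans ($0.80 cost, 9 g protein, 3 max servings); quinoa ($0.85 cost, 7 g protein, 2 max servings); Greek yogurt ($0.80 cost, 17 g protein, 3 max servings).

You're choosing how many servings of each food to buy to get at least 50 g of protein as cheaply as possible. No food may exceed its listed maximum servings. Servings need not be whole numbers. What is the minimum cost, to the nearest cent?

Cost per g of protein: Greek yogurt $0.0471, milk $0.0688, black beans $0.0889, quinoa $0.1214, almonds $0.1750.
Take 2.941 servings of Greek yogurt: +50.0 g protein for $2.35 (total $2.35, still need 0.0 g).
Filling from the cheapest source first is optimal under one linear minimum: $2.35.

$2.35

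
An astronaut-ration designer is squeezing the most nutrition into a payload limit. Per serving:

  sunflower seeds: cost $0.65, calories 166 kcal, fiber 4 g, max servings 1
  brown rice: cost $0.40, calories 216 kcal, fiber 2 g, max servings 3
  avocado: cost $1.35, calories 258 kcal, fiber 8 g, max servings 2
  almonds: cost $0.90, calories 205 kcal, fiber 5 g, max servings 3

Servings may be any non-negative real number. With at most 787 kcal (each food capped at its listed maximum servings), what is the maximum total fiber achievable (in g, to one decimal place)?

22.6 g

Fiber per kcal: avocado 0.03101, almonds 0.02439, sunflower seeds 0.0241, brown rice 0.009259.
Take 2 servings of avocado: uses 516 kcal, +16.0 g fiber (running total 16.0 g).
Take 1.322 servings of almonds: uses 271 kcal, +6.6 g fiber (running total 22.6 g).
Greedy by best ratio exhausts the calories allowance optimally: 22.6 g.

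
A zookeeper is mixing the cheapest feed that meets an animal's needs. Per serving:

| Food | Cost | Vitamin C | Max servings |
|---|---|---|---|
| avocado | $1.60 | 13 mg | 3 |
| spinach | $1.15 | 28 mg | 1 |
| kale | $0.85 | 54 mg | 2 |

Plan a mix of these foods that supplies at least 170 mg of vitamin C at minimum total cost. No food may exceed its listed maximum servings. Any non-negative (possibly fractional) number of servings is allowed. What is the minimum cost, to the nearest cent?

Cost per mg of vitamin C: kale $0.0157, spinach $0.0411, avocado $0.1231.
Take 2 servings of kale: +108.0 mg vitamin C for $1.70 (total $1.70, still need 62.0 mg).
Take 1 serving of spinach: +28.0 mg vitamin C for $1.15 (total $2.85, still need 34.0 mg).
Take 2.615 servings of avocado: +34.0 mg vitamin C for $4.18 (total $7.03, still need 0.0 mg).
Greedy by cheapest-per-mg is optimal for a single linear constraint, so the minimum cost is $7.03.

$7.03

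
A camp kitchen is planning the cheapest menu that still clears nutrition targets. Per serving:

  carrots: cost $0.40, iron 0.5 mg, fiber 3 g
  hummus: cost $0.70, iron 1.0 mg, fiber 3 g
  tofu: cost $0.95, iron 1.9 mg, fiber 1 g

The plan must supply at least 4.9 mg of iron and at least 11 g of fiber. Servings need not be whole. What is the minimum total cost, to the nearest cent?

A basic optimal solution has at most two foods positive. Try each food alone and each pair with both targets met exactly.
carrots only: max(4.9/0.5, 11/3) = 9.8 servings → $3.92.
hummus only: max(4.9/1.0, 11/3) = 4.9 servings → $3.43.
tofu only: max(4.9/1.9, 11/1) = 11 servings → $10.45.
carrots + hummus: intersection lies outside the first quadrant.
carrots + tofu with both tight: 3.077 servings and 1.769 servings → $2.91.
hummus + tofu with both tight: 3.404 servings and 0.7872 servings → $3.13.
Cheapest feasible corner: $2.91.

$2.91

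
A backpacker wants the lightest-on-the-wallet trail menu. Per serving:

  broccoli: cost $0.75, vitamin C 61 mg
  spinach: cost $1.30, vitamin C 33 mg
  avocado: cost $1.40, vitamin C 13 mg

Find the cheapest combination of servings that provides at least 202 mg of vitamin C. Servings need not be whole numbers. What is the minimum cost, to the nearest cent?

Cost per mg of vitamin C: broccoli $0.0123, spinach $0.0394, avocado $0.1077.
With no serving limits, use only broccoli: 202 mg / 61 mg = 3.311 servings × $0.75 = $2.48.

$2.48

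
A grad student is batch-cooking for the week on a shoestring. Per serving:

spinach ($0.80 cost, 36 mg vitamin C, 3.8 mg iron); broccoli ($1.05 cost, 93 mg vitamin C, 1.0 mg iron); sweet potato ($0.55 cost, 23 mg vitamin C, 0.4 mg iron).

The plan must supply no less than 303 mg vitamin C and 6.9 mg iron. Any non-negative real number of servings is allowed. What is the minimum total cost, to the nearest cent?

$3.84

The cheapest plan sits at a corner of the feasible region — with two constraints it uses at most two foods.
spinach only: max(303/36, 6.9/3.8) = 8.417 servings → $6.73.
broccoli only: max(303/93, 6.9/1.0) = 6.9 servings → $7.25.
sweet potato only: max(303/23, 6.9/0.4) = 17.25 servings → $9.49.
spinach + broccoli with both tight: 1.067 servings and 2.845 servings → $3.84.
spinach + sweet potato with both tight: 0.5137 servings and 12.37 servings → $7.21.
broccoli + sweet potato with both targets exact would need a negative amount; discard.
Cheapest feasible corner: $3.84.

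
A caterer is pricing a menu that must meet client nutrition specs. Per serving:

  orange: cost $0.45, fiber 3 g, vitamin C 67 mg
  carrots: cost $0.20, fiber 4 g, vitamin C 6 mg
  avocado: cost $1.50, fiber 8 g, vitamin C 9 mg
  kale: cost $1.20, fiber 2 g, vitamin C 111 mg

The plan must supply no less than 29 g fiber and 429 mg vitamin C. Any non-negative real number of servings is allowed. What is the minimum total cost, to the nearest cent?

An LP optimum is at a vertex; with two nutrient constraints at most two foods are used. Check each candidate.
orange only: max(29/3, 429/67) = 9.667 servings → $4.35.
carrots only: max(29/4, 429/6) = 71.5 servings → $14.30.
avocado only: max(29/8, 429/9) = 47.67 servings → $71.50.
kale only: max(29/2, 429/111) = 14.5 servings → $17.40.
orange + carrots with both tight: 6.168 servings and 2.624 servings → $3.30.
orange + avocado with both tight: 6.23 servings and 1.289 servings → $4.74.
orange + kale with both targets exact would need a negative amount; discard.
carrots + avocado: intersection lies outside the first quadrant.
carrots + kale with both tight: 5.465 servings and 3.569 servings → $5.38.
avocado + kale with both tight: 2.714 servings and 3.645 servings → $8.44.
The minimum over all feasible corners is $3.30.

$3.30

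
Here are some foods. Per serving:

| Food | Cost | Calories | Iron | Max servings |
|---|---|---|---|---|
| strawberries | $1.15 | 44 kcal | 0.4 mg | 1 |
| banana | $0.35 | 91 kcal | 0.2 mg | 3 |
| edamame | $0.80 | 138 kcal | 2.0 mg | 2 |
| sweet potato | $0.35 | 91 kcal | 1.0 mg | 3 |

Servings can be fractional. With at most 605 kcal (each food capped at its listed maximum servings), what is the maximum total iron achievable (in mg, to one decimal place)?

Iron per kcal: edamame 0.01449, sweet potato 0.01099, strawberries 0.009091, banana 0.002198.
Take 2 servings of edamame: uses 276 kcal, +4.0 mg iron (running total 4.0 mg).
Take 3 servings of sweet potato: uses 273 kcal, +3.0 mg iron (running total 7.0 mg).
Take 1 serving of strawberries: uses 44 kcal, +0.4 mg iron (running total 7.4 mg).
Take 0.1319 servings of banana: uses 12 kcal, +0.0 mg iron (running total 7.4 mg).
Filling greedily by iron-per-kcal is optimal for one linear limit, giving 7.4 mg.

7.4 mg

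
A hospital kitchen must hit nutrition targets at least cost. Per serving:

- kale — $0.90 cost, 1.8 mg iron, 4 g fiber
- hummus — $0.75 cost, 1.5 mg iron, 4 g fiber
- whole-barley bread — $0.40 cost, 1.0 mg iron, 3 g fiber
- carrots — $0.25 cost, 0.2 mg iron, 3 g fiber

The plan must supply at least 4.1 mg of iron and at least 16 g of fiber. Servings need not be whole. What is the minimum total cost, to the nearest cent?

$1.90

A basic optimal solution has at most two foods positive. Try each food alone and each pair with both targets met exactly.
kale only: max(4.1/1.8, 16/4) = 4 servings → $3.60.
hummus only: max(4.1/1.5, 16/4) = 4 servings → $3.00.
whole-barley bread only: max(4.1/1.0, 16/3) = 5.333 servings → $2.13.
carrots only: max(4.1/0.2, 16/3) = 20.5 servings → $5.12.
kale + hummus: intersection lies outside the first quadrant.
kale + whole-barley bread: the both-tight solution has a negative serving — not a feasible corner.
kale + carrots with both tight: 1.978 servings and 2.696 servings → $2.45.
hummus + whole-barley bread: the both-tight solution has a negative serving — not a feasible corner.
hummus + carrots with both tight: 2.459 servings and 2.054 servings → $2.36.
whole-barley bread + carrots with both tight: 3.792 servings and 1.542 servings → $1.90.
Cheapest feasible corner: $1.90.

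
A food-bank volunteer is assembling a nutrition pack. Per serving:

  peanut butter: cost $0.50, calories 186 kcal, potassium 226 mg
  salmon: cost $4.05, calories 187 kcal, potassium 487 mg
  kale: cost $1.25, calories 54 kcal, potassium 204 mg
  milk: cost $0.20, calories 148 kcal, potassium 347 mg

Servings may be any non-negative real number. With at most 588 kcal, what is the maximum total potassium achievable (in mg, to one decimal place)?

2221.3 mg

Potassium per kcal: kale 3.778, salmon 2.604, milk 2.345, peanut butter 1.215.
With no serving limits, spend the whole calories allowance on kale: 588 kcal / 54 kcal × 204 mg = 2221.3 mg.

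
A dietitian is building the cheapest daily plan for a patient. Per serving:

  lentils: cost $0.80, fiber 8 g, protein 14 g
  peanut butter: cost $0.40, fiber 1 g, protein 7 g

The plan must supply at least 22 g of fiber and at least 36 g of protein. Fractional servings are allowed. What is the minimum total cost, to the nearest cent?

This is a tiny linear program; its minimum lies at a vertex of the feasible set. List the vertices and price them.
lentils only: max(22/8, 36/14) = 2.75 servings → $2.20.
peanut butter only: max(22/1, 36/7) = 22 servings → $8.80.
lentils + peanut butter with both targets exact would need a negative amount; discard.
Cheapest feasible corner: $2.20.

$2.20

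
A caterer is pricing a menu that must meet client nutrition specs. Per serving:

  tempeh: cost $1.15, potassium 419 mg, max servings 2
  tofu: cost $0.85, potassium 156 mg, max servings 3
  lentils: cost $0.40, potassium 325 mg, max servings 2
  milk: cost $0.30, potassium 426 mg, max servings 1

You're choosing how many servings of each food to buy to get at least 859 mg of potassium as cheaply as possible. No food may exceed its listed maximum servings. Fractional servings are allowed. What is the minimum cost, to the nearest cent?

Cost per mg of potassium: milk $0.0007, lentils $0.0012, tempeh $0.0027, tofu $0.0054.
Take 1 serving of milk: +426.0 mg potassium for $0.30 (total $0.30, still need 433.0 mg).
Take 1.332 servings of lentils: +433.0 mg potassium for $0.53 (total $0.83, still need 0.0 mg).
Filling from the cheapest source first is optimal under one linear minimum: $0.83.

$0.83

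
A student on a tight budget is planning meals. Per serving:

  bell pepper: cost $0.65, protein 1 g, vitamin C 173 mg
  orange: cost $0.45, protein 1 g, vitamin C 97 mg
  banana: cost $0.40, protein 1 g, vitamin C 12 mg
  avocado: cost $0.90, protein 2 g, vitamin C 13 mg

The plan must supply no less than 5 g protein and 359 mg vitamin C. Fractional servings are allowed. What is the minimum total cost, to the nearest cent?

$2.18

Minimising a linear cost over {protein ≥ 5, vitamin C ≥ 359, servings ≥ 0} — the optimum is at a vertex, using one or two foods.
bell pepper only: max(5/1, 359/173) = 5 servings → $3.25.
orange only: max(5/1, 359/97) = 5 servings → $2.25.
banana only: max(5/1, 359/12) = 29.92 servings → $11.97.
avocado only: max(5/2, 359/13) = 27.62 servings → $24.85.
bell pepper + orange: the both-tight solution has a negative serving — not a feasible corner.
bell pepper + banana with both tight: 1.857 servings and 3.143 servings → $2.46.
bell pepper + avocado with both tight: 1.961 servings and 1.52 servings → $2.64.
orange + banana with both tight: 3.518 servings and 1.482 servings → $2.18.
orange + avocado with both tight: 3.608 servings and 0.6961 servings → $2.25.
banana + avocado with both targets exact would need a negative amount; discard.
So the least-cost plan costs $2.18.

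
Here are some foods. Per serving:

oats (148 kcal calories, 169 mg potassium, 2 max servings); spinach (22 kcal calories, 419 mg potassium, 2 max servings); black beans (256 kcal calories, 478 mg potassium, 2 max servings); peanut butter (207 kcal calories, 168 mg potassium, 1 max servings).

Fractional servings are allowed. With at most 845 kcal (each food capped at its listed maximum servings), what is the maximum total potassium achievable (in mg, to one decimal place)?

2124.0 mg

Potassium per kcal: spinach 19.05, black beans 1.867, oats 1.142, peanut butter 0.8116.
Take 2 servings of spinach: uses 44 kcal, +838.0 mg potassium (running total 838.0 mg).
Take 2 servings of black beans: uses 512 kcal, +956.0 mg potassium (running total 1794.0 mg).
Take 1.953 servings of oats: uses 289 kcal, +330.0 mg potassium (running total 2124.0 mg).
Greedy by best ratio exhausts the calories allowance optimally: 2124.0 mg.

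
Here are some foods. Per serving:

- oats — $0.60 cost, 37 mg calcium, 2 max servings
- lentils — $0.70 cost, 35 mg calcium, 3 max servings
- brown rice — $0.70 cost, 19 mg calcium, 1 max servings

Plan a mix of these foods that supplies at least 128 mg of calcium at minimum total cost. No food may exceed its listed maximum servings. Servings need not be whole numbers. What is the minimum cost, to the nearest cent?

Cost per mg of calcium: oats $0.0162, lentils $0.0200, brown rice $0.0368.
Take 2 servings of oats: +74.0 mg calcium for $1.20 (total $1.20, still need 54.0 mg).
Take 1.543 servings of lentils: +54.0 mg calcium for $1.08 (total $2.28, still need 0.0 mg).
Greedy by cheapest-per-mg is optimal for a single linear constraint, so the minimum cost is $2.28.

$2.28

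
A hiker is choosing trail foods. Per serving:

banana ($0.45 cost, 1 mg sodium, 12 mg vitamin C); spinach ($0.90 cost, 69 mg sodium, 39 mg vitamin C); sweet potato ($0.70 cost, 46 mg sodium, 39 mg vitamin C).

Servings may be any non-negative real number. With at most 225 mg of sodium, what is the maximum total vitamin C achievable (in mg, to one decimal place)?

2700.0 mg

Vitamin C per mg sodium: banana 12, sweet potato 0.8478, spinach 0.5652.
With no serving limits, spend the whole sodium allowance on banana: 225 mg / 1 mg × 12 mg = 2700.0 mg.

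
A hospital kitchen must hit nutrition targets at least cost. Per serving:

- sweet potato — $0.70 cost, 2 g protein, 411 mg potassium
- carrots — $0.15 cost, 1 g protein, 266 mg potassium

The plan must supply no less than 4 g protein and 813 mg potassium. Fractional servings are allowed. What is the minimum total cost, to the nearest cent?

The cheapest plan sits at a corner of the feasible region — with two constraints it uses at most two foods.
sweet potato only: max(4/2, 813/411) = 2 servings → $1.40.
carrots only: max(4/1, 813/266) = 4 servings → $0.60.
sweet potato + carrots: intersection lies outside the first quadrant.
The minimum over all feasible corners is $0.60.

$0.60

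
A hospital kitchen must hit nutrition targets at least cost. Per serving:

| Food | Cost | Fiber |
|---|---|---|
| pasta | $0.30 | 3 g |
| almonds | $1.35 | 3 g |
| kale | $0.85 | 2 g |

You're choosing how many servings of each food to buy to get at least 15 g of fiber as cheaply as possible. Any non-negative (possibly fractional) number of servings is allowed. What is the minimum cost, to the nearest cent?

Cost per g of fiber: pasta $0.1000, kale $0.4250, almonds $0.4500.
With no serving limits, use only pasta: 15 g / 3 g = 5 servings × $0.30 = $1.50.

$1.50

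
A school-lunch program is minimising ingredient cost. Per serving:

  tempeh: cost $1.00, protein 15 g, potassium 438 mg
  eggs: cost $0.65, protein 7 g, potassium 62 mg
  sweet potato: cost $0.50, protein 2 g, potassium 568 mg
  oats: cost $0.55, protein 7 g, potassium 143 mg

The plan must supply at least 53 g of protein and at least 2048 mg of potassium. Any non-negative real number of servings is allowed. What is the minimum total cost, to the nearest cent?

$3.89

With two linear requirements the optimum uses one or two foods; enumerate the corners.
tempeh only: max(53/15, 2048/438) = 4.676 servings → $4.68.
eggs only: max(53/7, 2048/62) = 33.03 servings → $21.47.
sweet potato only: max(53/2, 2048/568) = 26.5 servings → $13.25.
oats only: max(53/7, 2048/143) = 14.32 servings → $7.88.
tempeh + eggs: intersection lies outside the first quadrant.
tempeh + sweet potato with both tight: 3.402 servings and 0.9819 servings → $3.89.
tempeh + oats: intersection lies outside the first quadrant.
eggs + sweet potato with both tight: 6.752 servings and 2.869 servings → $5.82.
eggs + oats: the both-tight solution has a negative serving — not a feasible corner.
sweet potato + oats with both tight: 1.831 servings and 7.048 servings → $4.79.
So the least-cost plan costs $3.89.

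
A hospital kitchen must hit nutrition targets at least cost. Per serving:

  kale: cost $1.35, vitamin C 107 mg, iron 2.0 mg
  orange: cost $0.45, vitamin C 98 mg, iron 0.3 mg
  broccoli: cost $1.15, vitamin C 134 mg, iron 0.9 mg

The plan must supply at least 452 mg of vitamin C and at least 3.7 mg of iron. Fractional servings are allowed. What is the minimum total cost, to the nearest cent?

Minimising a linear cost over {vitamin C ≥ 452, iron ≥ 3.7, servings ≥ 0} — the optimum is at a vertex, using one or two foods.
kale only: max(452/107, 3.7/2.0) = 4.224 servings → $5.70.
orange only: max(452/98, 3.7/0.3) = 12.33 servings → $5.55.
broccoli only: max(452/134, 3.7/0.9) = 4.111 servings → $4.73.
kale + orange with both tight: 1.385 servings and 3.1 servings → $3.26.
kale + broccoli with both tight: 0.5183 servings and 2.959 servings → $4.10.
orange + broccoli with both targets exact would need a negative amount; discard.
So the least-cost plan costs $3.26.

$3.26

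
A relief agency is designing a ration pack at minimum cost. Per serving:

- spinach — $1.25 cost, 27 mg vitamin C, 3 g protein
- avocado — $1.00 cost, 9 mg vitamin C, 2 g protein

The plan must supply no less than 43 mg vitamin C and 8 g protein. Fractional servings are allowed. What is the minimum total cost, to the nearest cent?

$3.33

Two binding constraints pin down two serving amounts, so the optimal mix uses at most two foods. The candidates are each food alone (scaled to the tighter of vitamin C/protein) and each pair with both constraints tight.
spinach only: max(43/27, 8/3) = 2.667 servings → $3.33.
avocado only: max(43/9, 8/2) = 4.778 servings → $4.78.
spinach + avocado with both tight: 0.5185 servings and 3.222 servings → $3.87.
The minimum over all feasible corners is $3.33.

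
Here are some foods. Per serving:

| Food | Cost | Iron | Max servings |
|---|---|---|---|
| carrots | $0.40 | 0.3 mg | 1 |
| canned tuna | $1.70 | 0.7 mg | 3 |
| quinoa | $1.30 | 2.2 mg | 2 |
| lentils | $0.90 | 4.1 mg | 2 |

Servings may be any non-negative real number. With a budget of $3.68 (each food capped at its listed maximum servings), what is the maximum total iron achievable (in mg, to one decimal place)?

11.4 mg

Iron per dollar: lentils 4.556, quinoa 1.692, carrots 0.75, canned tuna 0.4118.
Take 2 servings of lentils: spends $1.80, +8.2 mg iron (running total 8.2 mg).
Take 1.446 servings of quinoa: spends $1.88, +3.2 mg iron (running total 11.4 mg).
Filling greedily by iron-per-dollar is optimal for one linear limit, giving 11.4 mg.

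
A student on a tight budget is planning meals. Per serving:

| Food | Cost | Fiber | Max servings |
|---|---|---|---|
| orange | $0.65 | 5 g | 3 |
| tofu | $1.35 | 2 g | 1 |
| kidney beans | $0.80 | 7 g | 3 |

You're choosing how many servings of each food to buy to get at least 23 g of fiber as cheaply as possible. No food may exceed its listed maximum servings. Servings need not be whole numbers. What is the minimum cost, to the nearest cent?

$2.66

Cost per g of fiber: kidney beans $0.1143, orange $0.1300, tofu $0.6750.
Take 3 servings of kidney beans: +21.0 g fiber for $2.40 (total $2.40, still need 2.0 g).
Take 0.4 servings of orange: +2.0 g fiber for $0.26 (total $2.66, still need 0.0 g).
Filling from the cheapest source first is optimal under one linear minimum: $2.66.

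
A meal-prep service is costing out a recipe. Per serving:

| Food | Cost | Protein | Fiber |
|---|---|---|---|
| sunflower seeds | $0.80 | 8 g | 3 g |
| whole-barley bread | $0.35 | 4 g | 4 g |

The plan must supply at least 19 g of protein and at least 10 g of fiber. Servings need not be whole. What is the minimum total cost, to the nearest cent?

$1.66

A basic optimal solution has at most two foods positive. Try each food alone and each pair with both targets met exactly.
sunflower seeds only: max(19/8, 10/3) = 3.333 servings → $2.67.
whole-barley bread only: max(19/4, 10/4) = 4.75 servings → $1.66.
sunflower seeds + whole-barley bread with both tight: 1.8 servings and 1.15 servings → $1.84.
Cheapest feasible corner: $1.66.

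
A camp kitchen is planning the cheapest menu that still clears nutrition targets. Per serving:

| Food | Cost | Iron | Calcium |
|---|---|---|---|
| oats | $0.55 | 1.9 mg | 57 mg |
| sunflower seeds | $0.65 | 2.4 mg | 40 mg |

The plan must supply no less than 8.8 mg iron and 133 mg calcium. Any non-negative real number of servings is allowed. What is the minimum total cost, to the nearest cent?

An LP optimum is at a vertex; with two nutrient constraints at most two foods are used. Check each candidate.
oats only: max(8.8/1.9, 133/57) = 4.632 servings → $2.55.
sunflower seeds only: max(8.8/2.4, 133/40) = 3.667 servings → $2.38.
oats + sunflower seeds: intersection lies outside the first quadrant.
So the least-cost plan costs $2.38.

$2.38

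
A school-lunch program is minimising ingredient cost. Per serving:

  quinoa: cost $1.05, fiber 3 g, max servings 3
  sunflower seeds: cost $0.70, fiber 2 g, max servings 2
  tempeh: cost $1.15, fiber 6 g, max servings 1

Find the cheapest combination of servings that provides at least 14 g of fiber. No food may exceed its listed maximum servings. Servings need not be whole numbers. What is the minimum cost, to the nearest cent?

$3.95

Cost per g of fiber: tempeh $0.1917, quinoa $0.3500, sunflower seeds $0.3500.
Take 1 serving of tempeh: +6.0 g fiber for $1.15 (total $1.15, still need 8.0 g).
Take 2.667 servings of quinoa: +8.0 g fiber for $2.80 (total $3.95, still need 0.0 g).
Filling from the cheapest source first is optimal under one linear minimum: $3.95.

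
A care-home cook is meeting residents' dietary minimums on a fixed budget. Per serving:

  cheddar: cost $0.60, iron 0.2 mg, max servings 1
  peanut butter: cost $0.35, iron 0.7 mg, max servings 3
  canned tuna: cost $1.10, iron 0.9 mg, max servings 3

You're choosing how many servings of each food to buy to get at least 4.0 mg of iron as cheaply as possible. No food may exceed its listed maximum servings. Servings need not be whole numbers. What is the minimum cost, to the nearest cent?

Cost per mg of iron: peanut butter $0.5000, canned tuna $1.2222, cheddar $3.0000.
Take 3 servings of peanut butter: +2.1 mg iron for $1.05 (total $1.05, still need 1.9 mg).
Take 2.111 servings of canned tuna: +1.9 mg iron for $2.32 (total $3.37, still need 0.0 mg).
Filling from the cheapest source first is optimal under one linear minimum: $3.37.

$3.37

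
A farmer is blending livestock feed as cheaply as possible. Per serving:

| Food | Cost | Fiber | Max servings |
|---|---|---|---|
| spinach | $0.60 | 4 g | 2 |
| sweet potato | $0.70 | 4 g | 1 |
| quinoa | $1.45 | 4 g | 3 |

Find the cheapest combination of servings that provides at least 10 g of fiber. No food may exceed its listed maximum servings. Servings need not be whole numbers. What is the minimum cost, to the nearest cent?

Cost per g of fiber: spinach $0.1500, sweet potato $0.1750, quinoa $0.3625.
Take 2 servings of spinach: +8.0 g fiber for $1.20 (total $1.20, still need 2.0 g).
Take 0.5 servings of sweet potato: +2.0 g fiber for $0.35 (total $1.55, still need 0.0 g).
Greedy by cheapest-per-g is optimal for a single linear constraint, so the minimum cost is $1.55.

$1.55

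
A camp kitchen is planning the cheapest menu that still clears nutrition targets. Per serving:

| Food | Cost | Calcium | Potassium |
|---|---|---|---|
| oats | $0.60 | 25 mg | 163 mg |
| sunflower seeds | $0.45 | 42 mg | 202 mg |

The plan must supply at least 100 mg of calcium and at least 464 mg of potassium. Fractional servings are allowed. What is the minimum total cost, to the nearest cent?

$1.07

With two linear requirements the optimum uses one or two foods; enumerate the corners.
oats only: max(100/25, 464/163) = 4 servings → $2.40.
sunflower seeds only: max(100/42, 464/202) = 2.381 servings → $1.07.
oats + sunflower seeds: the both-tight solution has a negative serving — not a feasible corner.
The minimum over all feasible corners is $1.07.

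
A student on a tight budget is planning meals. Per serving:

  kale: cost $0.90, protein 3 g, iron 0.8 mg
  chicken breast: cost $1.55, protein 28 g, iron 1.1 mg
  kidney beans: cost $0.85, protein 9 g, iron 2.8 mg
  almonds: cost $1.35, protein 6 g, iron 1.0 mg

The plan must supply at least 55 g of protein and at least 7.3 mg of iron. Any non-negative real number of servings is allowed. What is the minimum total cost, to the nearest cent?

kale only: max(55/3, 7.3/0.8) = 18.33 servings → $16.50.
chicken breast only: max(55/28, 7.3/1.1) = 6.636 servings → $10.29.
kidney beans only: max(55/9, 7.3/2.8) = 6.111 servings → $5.19.
almonds only: max(55/6, 7.3/1.0) = 9.167 servings → $12.38.
kale + chicken breast with both tight: 7.534 servings and 1.157 servings → $8.57.
kale + kidney beans: intersection lies outside the first quadrant.
kale + almonds: intersection lies outside the first quadrant.
chicken breast + kidney beans with both tight: 1.289 servings and 2.101 servings → $3.78.
chicken breast + almonds with both tight: 0.5234 servings and 6.724 servings → $9.89.
kidney beans + almonds: the both-tight solution has a negative serving — not a feasible corner.
The minimum over all feasible corners is $3.78.

$3.78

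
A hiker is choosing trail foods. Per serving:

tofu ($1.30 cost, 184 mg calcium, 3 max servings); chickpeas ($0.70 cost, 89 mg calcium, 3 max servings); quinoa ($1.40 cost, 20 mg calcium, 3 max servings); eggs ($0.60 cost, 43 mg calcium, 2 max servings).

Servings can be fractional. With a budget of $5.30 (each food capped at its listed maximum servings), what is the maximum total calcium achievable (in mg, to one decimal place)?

Calcium per dollar: tofu 141.5, chickpeas 127.1, eggs 71.67, quinoa 14.29.
Take 3 servings of tofu: spends $3.90, +552.0 mg calcium (running total 552.0 mg).
Take 2 servings of chickpeas: spends $1.40, +178.0 mg calcium (running total 730.0 mg).
Greedy by best ratio exhausts the cost allowance optimally: 730.0 mg.

730.0 mg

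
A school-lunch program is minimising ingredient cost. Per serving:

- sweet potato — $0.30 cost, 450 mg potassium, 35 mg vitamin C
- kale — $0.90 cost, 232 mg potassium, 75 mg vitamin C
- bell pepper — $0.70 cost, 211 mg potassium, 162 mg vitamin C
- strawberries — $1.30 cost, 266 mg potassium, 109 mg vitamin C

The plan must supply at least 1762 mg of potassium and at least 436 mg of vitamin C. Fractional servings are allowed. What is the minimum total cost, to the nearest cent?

$2.32

For a min-cost LP with two ≥-constraints, a basic feasible solution has at most two positive variables.
sweet potato only: max(1762/450, 436/35) = 12.46 servings → $3.74.
kale only: max(1762/232, 436/75) = 7.595 servings → $6.84.
bell pepper only: max(1762/211, 436/162) = 8.351 servings → $5.85.
strawberries only: max(1762/266, 436/109) = 6.624 servings → $8.61.
sweet potato + kale with both tight: 1.209 servings and 5.249 servings → $5.09.
sweet potato + bell pepper with both tight: 2.953 servings and 2.053 servings → $2.32.
sweet potato + strawberries with both tight: 1.914 servings and 3.385 servings → $4.98.
kale + bell pepper: the both-tight solution has a negative serving — not a feasible corner.
kale + strawberries: the both-tight solution has a negative serving — not a feasible corner.
bell pepper + strawberries: the both-tight solution has a negative serving — not a feasible corner.
So the least-cost plan costs $2.32.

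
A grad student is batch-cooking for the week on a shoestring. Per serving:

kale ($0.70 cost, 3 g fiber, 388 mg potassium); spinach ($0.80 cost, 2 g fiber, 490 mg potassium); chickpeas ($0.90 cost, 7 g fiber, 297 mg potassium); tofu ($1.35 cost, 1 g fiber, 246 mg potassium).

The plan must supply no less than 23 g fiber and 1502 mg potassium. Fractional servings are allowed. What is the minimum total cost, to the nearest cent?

Compare the cost at each extreme point of the feasible region.
kale only: max(23/3, 1502/388) = 7.667 servings → $5.37.
spinach only: max(23/2, 1502/490) = 11.5 servings → $9.20.
chickpeas only: max(23/7, 1502/297) = 5.057 servings → $4.55.
tofu only: max(23/1, 1502/246) = 23 servings → $31.05.
kale + spinach: intersection lies outside the first quadrant.
kale + chickpeas with both tight: 2.018 servings and 2.421 servings → $3.59.
kale + tofu with both targets exact would need a negative amount; discard.
spinach + chickpeas with both tight: 1.299 servings and 2.915 servings → $3.66.
spinach + tofu: intersection lies outside the first quadrant.
chickpeas + tofu with both tight: 2.916 servings and 2.585 servings → $6.11.
The minimum over all feasible corners is $3.59.

$3.59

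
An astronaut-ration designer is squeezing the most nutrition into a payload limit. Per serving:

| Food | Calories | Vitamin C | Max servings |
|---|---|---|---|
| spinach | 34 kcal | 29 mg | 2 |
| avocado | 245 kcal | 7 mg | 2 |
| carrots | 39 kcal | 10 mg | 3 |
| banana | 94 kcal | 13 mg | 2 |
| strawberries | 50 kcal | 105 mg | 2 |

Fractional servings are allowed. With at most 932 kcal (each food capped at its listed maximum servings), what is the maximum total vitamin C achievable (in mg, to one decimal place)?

337.1 mg

Vitamin C per kcal: strawberries 2.1, spinach 0.8529, carrots 0.2564, banana 0.1383, avocado 0.02857.
Take 2 servings of strawberries: uses 100 kcal, +210.0 mg vitamin C (running total 210.0 mg).
Take 2 servings of spinach: uses 68 kcal, +58.0 mg vitamin C (running total 268.0 mg).
Take 3 servings of carrots: uses 117 kcal, +30.0 mg vitamin C (running total 298.0 mg).
Take 2 servings of banana: uses 188 kcal, +26.0 mg vitamin C (running total 324.0 mg).
Take 1.873 servings of avocado: uses 459 kcal, +13.1 mg vitamin C (running total 337.1 mg).
Greedy by best ratio exhausts the calories allowance optimally: 337.1 mg.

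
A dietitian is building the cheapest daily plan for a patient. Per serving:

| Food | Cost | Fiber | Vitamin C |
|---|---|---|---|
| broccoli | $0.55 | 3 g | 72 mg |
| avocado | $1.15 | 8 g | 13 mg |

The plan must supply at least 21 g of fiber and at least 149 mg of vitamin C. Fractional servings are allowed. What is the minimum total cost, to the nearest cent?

$3.22

At the optimum either one food covers both requirements or two foods hit both targets exactly; no other combination can be cheaper.
broccoli only: max(21/3, 149/72) = 7 servings → $3.85.
avocado only: max(21/8, 149/13) = 11.46 servings → $13.18.
broccoli + avocado with both tight: 1.711 servings and 1.983 servings → $3.22.
The minimum over all feasible corners is $3.22.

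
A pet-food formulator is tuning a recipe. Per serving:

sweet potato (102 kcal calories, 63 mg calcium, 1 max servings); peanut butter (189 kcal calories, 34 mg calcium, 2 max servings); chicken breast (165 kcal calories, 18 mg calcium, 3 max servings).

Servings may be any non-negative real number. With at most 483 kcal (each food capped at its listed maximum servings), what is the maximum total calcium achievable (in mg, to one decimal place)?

131.3 mg

Calcium per kcal: sweet potato 0.6176, peanut butter 0.1799, chicken breast 0.1091.
Take 1 serving of sweet potato: uses 102 kcal, +63.0 mg calcium (running total 63.0 mg).
Take 2 servings of peanut butter: uses 378 kcal, +68.0 mg calcium (running total 131.0 mg).
Take 0.01818 servings of chicken breast: uses 3 kcal, +0.3 mg calcium (running total 131.3 mg).
Filling greedily by calcium-per-kcal is optimal for one linear limit, giving 131.3 mg.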